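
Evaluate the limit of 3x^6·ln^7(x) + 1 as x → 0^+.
The product is a 0·∞ indeterminate form at x → 0⁺.
Rewrite the product as 3·ln^7(x) / x^(-6) and apply L'Hôpital, or use the standard hierarchy x^(-6) ≫ |ln x|^7 as x → 0⁺.
The indeterminate product → 0, so the limit = 1.

Final answer: 1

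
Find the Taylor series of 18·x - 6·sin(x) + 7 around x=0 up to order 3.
x^3 + 12·x + 7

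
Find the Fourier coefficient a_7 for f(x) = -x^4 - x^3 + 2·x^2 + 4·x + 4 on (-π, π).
a_7 = (1/π) ∫_{-π}^{π} f(x)·cos(7x) dx.
Evaluate the integral (use parity and integration by parts as needed): a_7 = -440/2401 + 8·π^2/49.

Final answer: -440/2401 + 8·π^2/49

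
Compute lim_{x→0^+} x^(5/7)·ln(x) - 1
The product is a 0·∞ indeterminate form at x → 0⁺.
Rewrite the product as ln(x) / x^(-5/7) and apply L'Hôpital, or use the standard hierarchy x^(-5/7) ≫ |ln x| as x → 0⁺.
The indeterminate product → 0, so the limit = -1.

Final answer: -1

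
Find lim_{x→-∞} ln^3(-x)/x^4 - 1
The quotient is an ∞/∞ indeterminate form as x → -∞.
Compare growth rates of the dominant terms (exponentials ≫ polynomials ≫ logarithms), or apply L'Hôpital's rule; the quotient → 0.
Adding the constant: 0 - 1 = -1. Limit = -1.

Final answer: -1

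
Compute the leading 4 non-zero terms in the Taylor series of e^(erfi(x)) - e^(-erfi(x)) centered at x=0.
x^7·(16/(315·π^(7/2)) + 8/(9·π^(5/2)) + 2/(21·√(π)) + 76/(45·π^(3/2))) + x^5·(8/(15·π^(5/2)) + 2/(5·√(π)) + 8/(3·π^(3/2))) + x^3·(8/(3·π^(3/2)) + 4/(3·√(π))) + 4·x/√(π)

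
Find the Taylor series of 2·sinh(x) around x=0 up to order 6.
x^5/60 + x^3/3 + 2·x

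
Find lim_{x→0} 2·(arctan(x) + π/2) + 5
Direct substitution at x = 0 gives π + 5.

Final answer: π + 5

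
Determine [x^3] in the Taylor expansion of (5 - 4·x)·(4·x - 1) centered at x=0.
Expand to order 3: (5 - 4·x)·(4·x - 1) = -16·x^2 + 24·x - 5 + O(x^4).
The coefficient of x^3 is 0.

Final answer: 0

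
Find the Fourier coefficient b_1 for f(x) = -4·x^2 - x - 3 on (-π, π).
b_1 = (1/π) ∫_{-π}^{π} f(x)·sin(1x) dx.
Evaluate the integral (use parity and integration by parts as needed): b_1 = -2.

Final answer: -2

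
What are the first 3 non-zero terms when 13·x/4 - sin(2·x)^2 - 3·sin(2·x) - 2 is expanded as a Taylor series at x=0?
-4·x^2 - 11·x/4 - 2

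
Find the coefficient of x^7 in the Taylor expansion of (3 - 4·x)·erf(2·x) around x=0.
Expand to order 7: (3 - 4·x)·erf(2·x) = -128·x^7/(7·√(π)) - 128·x^6/(5·√(π)) + 96·x^5/(5·√(π)) + 64·x^4/(3·√(π)) - 16·x^3/√(π) - 16·x^2/√(π) + 12·x/√(π) + O(x^8).
The coefficient of x^7 is -128/(7·√(π)).

Final answer: -128/(7·√(π))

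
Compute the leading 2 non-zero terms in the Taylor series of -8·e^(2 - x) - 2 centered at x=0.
8·x·e^(2) - 8·e^(2) - 2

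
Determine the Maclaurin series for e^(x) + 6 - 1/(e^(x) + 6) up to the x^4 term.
1391·x^4/33614 + 1207·x^3/7203 + 174·x^2/343 + 50·x/49 + 48/7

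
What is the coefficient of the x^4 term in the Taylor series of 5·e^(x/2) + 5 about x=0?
Expand to order 4: 5·e^(x/2) + 5 = 5·x^4/384 + 5·x^3/48 + 5·x^2/8 + 5·x/2 + 10 + O(x^5).
The coefficient of x^4 is 5/384.

Final answer: 5/384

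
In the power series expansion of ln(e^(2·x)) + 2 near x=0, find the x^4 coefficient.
Expand to order 4: ln(e^(2·x)) + 2 = 2·x + 2 + O(x^5).
The coefficient of x^4 is 0.

Final answer: 0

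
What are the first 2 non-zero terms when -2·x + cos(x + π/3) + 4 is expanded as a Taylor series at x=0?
x·(-2 - √(3)/2) + 9/2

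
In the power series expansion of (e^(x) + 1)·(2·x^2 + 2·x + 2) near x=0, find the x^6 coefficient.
Expand to order 6: (e^(x) + 1)·(2·x^2 + 2·x + 2) = 37·x^6/360 + 13·x^5/30 + 17·x^4/12 + 10·x^3/3 + 7·x^2 + 6·x + 4 + O(x^7).
The coefficient of x^6 is 37/360.

Final answer: 37/360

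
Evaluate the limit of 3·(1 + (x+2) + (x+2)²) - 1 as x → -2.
Direct substitution at x = -2 gives 2.

Final answer: 2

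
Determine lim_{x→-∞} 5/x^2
Evaluate the dominant behaviour as x → -∞; each term tends to a finite value or vanishes.
Limit = 0.

Final answer: 0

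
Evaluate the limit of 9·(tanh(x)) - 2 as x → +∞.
Evaluate the dominant behaviour as x → +∞; each term tends to a finite value or vanishes.
Limit = 7.

Final answer: 7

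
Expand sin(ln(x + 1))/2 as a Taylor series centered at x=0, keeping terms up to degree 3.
x^3/12 - x^2/4 + x/2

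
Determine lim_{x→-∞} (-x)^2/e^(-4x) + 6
The quotient is an ∞/∞ indeterminate form as x → -∞.
Compare growth rates of the dominant terms (exponentials ≫ polynomials ≫ logarithms), or apply L'Hôpital's rule; the quotient → 0.
Adding the constant: 0 + 6 = 6. Limit = 6.

Final answer: 6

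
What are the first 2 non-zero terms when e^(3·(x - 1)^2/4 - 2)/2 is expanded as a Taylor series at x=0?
-3·x·e^(-5/4)/4 + e^(-5/4)/2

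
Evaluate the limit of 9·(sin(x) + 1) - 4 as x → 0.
Direct substitution at x = 0 gives 5.

Final answer: 5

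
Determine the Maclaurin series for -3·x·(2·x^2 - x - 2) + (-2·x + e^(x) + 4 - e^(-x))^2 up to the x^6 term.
x^6/9 + 2·x^5/15 - 10·x^3/3 + 3·x^2 + 6·x + 16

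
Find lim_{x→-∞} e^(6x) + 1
Evaluate the dominant behaviour as x → -∞; each term tends to a finite value or vanishes.
Limit = 1.

Final answer: 1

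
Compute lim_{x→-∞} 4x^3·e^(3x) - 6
The product is a 0·∞ indeterminate form at x → -∞.
Rewrite the product as 4x^3 / e^(-3x) (an ∞/∞ form) and apply L'Hôpital, or use the standard hierarchy e^(3|x|) ≫ |x^3| as x → -∞.
The indeterminate product → 0, so the limit = -6.

Final answer: -6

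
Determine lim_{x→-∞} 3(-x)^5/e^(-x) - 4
The quotient is an ∞/∞ indeterminate form as x → -∞.
Compare growth rates of the dominant terms (exponentials ≫ polynomials ≫ logarithms), or apply L'Hôpital's rule; the quotient → 0.
Adding the constant: 0 - 4 = -4. Limit = -4.

Final answer: -4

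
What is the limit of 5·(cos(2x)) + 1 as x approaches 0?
Direct substitution at x = 0 gives 6.

Final answer: 6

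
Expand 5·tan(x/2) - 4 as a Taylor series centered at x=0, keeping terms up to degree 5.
x^5/48 + 5·x^3/24 + 5·x/2 - 4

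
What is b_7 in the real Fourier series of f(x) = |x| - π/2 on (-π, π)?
b_7 = (1/π) ∫_{-π}^{π} f(x)·sin(7x) dx.
Evaluate the integral (use parity and integration by parts as needed): b_7 = 0.

Final answer: 0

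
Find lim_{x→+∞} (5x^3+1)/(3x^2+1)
This is an ∞/∞ indeterminate form as x → +∞.
Divide numerator and denominator by x^3 and let the lower-order terms vanish; the numerator's degree 3 exceeds the denominator's degree 2, so the quotient diverges.
Limit = ∞.

Final answer: ∞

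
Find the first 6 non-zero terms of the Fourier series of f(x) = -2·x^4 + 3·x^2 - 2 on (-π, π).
(-108 + 16·π^2)·cos(x) + (9 - 4·π^2)·cos(2·x) + (-68/27 + 16·π^2/9)·cos(3·x) + (9/8 - π^2)·cos(4·x) + (-396/625 + 16·π^2/25)·cos(5·x) - 2·π^4/5 - 2 + π^2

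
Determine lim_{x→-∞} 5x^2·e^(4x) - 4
The product is a 0·∞ indeterminate form at x → -∞.
Rewrite the product as 5x^2 / e^(-4x) (an ∞/∞ form) and apply L'Hôpital, or use the standard hierarchy e^(4|x|) ≫ |x^2| as x → -∞.
The indeterminate product → 0, so the limit = -4.

Final answer: -4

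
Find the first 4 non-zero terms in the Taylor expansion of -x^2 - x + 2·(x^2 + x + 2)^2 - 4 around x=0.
4·x^3 + 9·x^2 + 7·x + 4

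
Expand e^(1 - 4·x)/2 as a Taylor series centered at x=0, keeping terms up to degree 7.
-512·e·x^7/315 + 128·e·x^6/45 - 64·e·x^5/15 + 16·e·x^4/3 - 16·e·x^3/3 + 4·e·x^2 - 2·e·x + e/2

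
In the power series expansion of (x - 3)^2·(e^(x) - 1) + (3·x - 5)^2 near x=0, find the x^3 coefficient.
Expand to order 3: (x - 3)^2·(e^(x) - 1) + (3·x - 5)^2 = -x^3/2 + 15·x^2/2 - 21·x + 25 + O(x^4).
The coefficient of x^3 is -1/2.

Final answer: -1/2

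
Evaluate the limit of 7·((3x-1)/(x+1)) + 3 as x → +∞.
Evaluate the dominant behaviour as x → +∞; each term tends to a finite value or vanishes.
Limit = 24.

Final answer: 24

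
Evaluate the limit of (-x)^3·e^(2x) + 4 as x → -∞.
The product is a 0·∞ indeterminate form at x → -∞.
Rewrite the product as (-x)^3 / e^(-2x) (an ∞/∞ form) and apply L'Hôpital, or use the standard hierarchy e^(2|x|) ≫ |(-x)^3| as x → -∞.
The indeterminate product → 0, so the limit = 4.

Final answer: 4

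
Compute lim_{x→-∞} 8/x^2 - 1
Evaluate the dominant behaviour as x → -∞; each term tends to a finite value or vanishes.
Limit = -1.

Final answer: -1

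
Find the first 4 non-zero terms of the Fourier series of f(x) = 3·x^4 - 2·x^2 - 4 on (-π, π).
(152 - 24·π^2)·cos(x) + (-11 + 6·π^2)·cos(2·x) + (8/3 - 8·π^2/3)·cos(3·x) - 2·π^2/3 - 4 + 3·π^4/5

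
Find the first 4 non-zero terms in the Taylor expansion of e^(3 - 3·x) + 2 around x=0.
-9·x^3·e^(3)/2 + 9·x^2·e^(3)/2 - 3·x·e^(3) + 2 + e^(3)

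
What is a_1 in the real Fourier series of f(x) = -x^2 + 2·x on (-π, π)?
a_1 = (1/π) ∫_{-π}^{π} f(x)·cos(1x) dx.
Evaluate the integral (use parity and integration by parts as needed): a_1 = 4.

Final answer: 4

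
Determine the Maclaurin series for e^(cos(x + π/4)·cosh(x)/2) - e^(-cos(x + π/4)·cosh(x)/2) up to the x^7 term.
x^7·(-17·e^(-√(2)/4)/2304 - 143·√(2)·e^(√(2)/4)/163840 - 143·√(2)·e^(-√(2)/4)/163840 + 17·e^(√(2)/4)/2304) + x^6·(-√(2)·e^(√(2)/4)/384 - √(2)·e^(-√(2)/4)/384 - 269·e^(-√(2)/4)/73728 + 269·e^(√(2)/4)/73728) + x^5·(-e^(-√(2)/4)/48 + 19·√(2)·e^(-√(2)/4)/6144 + 19·√(2)·e^(√(2)/4)/6144 + e^(√(2)/4)/48) + x^4·(-√(2)·e^(√(2)/4)/24 - √(2)·e^(-√(2)/4)/24 - 65·e^(-√(2)/4)/1536 + 65·e^(√(2)/4)/1536) + x^3·(-17·√(2)·e^(√(2)/4)/192 - 17·√(2)·e^(-√(2)/4)/192) + x^2·(-e^(-√(2)/4)/16 + e^(√(2)/4)/16) + x·(-√(2)·e^(√(2)/4)/4 - √(2)·e^(-√(2)/4)/4) - e^(-√(2)/4) + e^(√(2)/4)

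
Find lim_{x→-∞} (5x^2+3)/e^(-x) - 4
The quotient is an ∞/∞ indeterminate form as x → -∞.
Compare growth rates of the dominant terms (exponentials ≫ polynomials ≫ logarithms), or apply L'Hôpital's rule; the quotient → 0.
Adding the constant: 0 - 4 = -4. Limit = -4.

Final answer: -4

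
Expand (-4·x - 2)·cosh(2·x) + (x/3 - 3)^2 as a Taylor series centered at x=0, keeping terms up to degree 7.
-16·x^7/45 - 8·x^6/45 - 8·x^5/3 - 4·x^4/3 - 8·x^3 - 35·x^2/9 - 6·x + 7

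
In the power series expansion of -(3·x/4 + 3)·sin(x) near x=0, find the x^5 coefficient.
Expand to order 5: -(3·x/4 + 3)·sin(x) = -x^5/40 + x^4/8 + x^3/2 - 3·x^2/4 - 3·x + O(x^6).
The coefficient of x^5 is -1/40.

Final answer: -1/40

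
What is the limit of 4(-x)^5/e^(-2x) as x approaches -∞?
This is an ∞/∞ indeterminate form as x → -∞.
Compare growth rates of the dominant terms (exponentials ≫ polynomials ≫ logarithms), or apply L'Hôpital's rule; the quotient → 0.
Limit = 0.

Final answer: 0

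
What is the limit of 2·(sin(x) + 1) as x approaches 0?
Direct substitution at x = 0 gives 2.

Final answer: 2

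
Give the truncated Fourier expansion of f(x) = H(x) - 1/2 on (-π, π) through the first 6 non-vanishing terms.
2·sin(x)/π + 2·sin(3·x)/(3·π) + 2·sin(5·x)/(5·π) + 2·sin(7·x)/(7·π) + 2·sin(9·x)/(9·π) + 2·sin(11·x)/(11·π)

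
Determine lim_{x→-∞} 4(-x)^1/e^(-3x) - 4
The quotient is an ∞/∞ indeterminate form as x → -∞.
Compare growth rates of the dominant terms (exponentials ≫ polynomials ≫ logarithms), or apply L'Hôpital's rule; the quotient → 0.
Adding the constant: 0 - 4 = -4. Limit = -4.

Final answer: -4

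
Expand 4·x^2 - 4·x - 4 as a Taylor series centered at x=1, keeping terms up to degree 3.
-4 + 4·(x - 1) + 4·(x - 1)^2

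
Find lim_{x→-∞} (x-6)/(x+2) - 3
Evaluate the dominant behaviour as x → -∞; each term tends to a finite value or vanishes.
Limit = -2.

Final answer: -2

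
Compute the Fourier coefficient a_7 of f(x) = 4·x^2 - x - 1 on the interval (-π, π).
a_7 = (1/π) ∫_{-π}^{π} f(x)·cos(7x) dx.
Evaluate the integral (use parity and integration by parts as needed): a_7 = -16/49.

Final answer: -16/49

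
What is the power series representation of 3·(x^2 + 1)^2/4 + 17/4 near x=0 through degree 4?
3·x^4/4 + 3·x^2/2 + 5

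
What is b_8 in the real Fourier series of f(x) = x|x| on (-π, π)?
b_8 = (1/π) ∫_{-π}^{π} f(x)·sin(8x) dx.
Evaluate the integral (use parity and integration by parts as needed): b_8 = -π/4.

Final answer: -π/4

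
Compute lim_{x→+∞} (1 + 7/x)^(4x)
As x → +∞: write (1 + 7/x)^(4x) = ((1 + 7/x)^x)^4 → (e^7)^4 = e^28.
Limit = e^(28).

Final answer: e^(28)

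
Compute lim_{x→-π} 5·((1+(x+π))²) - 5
Direct substitution at x = -π gives 0.

Final answer: 0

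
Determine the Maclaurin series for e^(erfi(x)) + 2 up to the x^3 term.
x^3·(4/(3·π^(3/2)) + 2/(3·√(π))) + 2·x^2/π + 2·x/√(π) + 3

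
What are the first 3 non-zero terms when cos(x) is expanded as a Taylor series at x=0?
x^4/24 - x^2/2 + 1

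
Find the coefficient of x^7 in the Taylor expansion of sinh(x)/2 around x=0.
Expand to order 7: sinh(x)/2 = x^7/10080 + x^5/240 + x^3/12 + x/2 + O(x^8).
The coefficient of x^7 is 1/10080.

Final answer: 1/10080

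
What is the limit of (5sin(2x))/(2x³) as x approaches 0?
Both numerator and denominator → 0 as x → 0; this is a 0/0 indeterminate form.
Expand each to leading order near x = 0: numerator ~ 10·x, denominator ~ 2·x^3.
The limit of the ratio is ∞.

Final answer: ∞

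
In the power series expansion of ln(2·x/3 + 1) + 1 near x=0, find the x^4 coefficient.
Expand to order 4: ln(2·x/3 + 1) + 1 = -4·x^4/81 + 8·x^3/81 - 2·x^2/9 + 2·x/3 + 1 + O(x^5).
The coefficient of x^4 is -4/81.

Final answer: -4/81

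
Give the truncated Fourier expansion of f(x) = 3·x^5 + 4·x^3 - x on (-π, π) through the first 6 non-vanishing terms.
(-112·π^2 + 6·π^4 + 670)·sin(x) + (-3·π^4 - 31/2 + 11·π^2)·sin(2·x) + (-16·π^2/9 + 14/27 + 2·π^4)·sin(3·x) + (-3·π^4/2 - π^2/8 + 35/64)·sin(4·x) + (-346/625 + 16·π^2/25 + 6·π^4/5)·sin(5·x) + (-π^4 - 7·π^2/9 + 25/54)·sin(6·x)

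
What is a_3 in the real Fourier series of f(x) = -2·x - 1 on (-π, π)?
a_3 = (1/π) ∫_{-π}^{π} f(x)·cos(3x) dx.
Evaluate the integral (use parity and integration by parts as needed): a_3 = 0.

Final answer: 0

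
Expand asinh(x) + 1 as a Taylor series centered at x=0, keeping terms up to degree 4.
-x^3/6 + x + 1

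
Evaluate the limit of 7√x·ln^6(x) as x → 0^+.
This is a 0·∞ indeterminate form at x → 0⁺.
Rewrite the product as 7·ln^6(x) / x^(-1/2) and apply L'Hôpital, or use the standard hierarchy x^(-1/2) ≫ |ln x|^6 as x → 0⁺.
The indeterminate product → 0, so the limit = 0.

Final answer: 0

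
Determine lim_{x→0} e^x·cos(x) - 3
Direct substitution at x = 0 gives -2.

Final answer: -2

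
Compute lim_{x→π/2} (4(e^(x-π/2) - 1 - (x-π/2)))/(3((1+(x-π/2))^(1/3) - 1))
Both numerator and denominator → 0 as x → π/2; this is a 0/0 indeterminate form.
Expand each to leading order near x = π/2: numerator ~ 2·(x - π/2)^2, denominator ~ (x - π/2).
The limit of the ratio is 0.

Final answer: 0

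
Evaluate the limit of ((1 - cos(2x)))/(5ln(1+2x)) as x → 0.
Both numerator and denominator → 0 as x → 0; this is a 0/0 indeterminate form.
Expand each to leading order near x = 0: numerator ~ 2·x^2, denominator ~ 10·x.
The limit of the ratio is 0.

Final answer: 0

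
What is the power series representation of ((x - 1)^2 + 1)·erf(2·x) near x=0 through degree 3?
-20·x^3/(3·√(π)) - 8·x^2/√(π) + 8·x/√(π)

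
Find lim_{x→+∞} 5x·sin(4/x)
As x → +∞: let u = 4/x → 0⁺; then 5·x·sin(4/x) = 5·4·sin(u)/u → 5·4·1 = 20.
Limit = 20.

Final answer: 20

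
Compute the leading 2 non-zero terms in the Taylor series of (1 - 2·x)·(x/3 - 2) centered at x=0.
13·x/3 - 2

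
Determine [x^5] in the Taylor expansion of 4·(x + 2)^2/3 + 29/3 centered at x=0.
Expand to order 5: 4·(x + 2)^2/3 + 29/3 = 4·x^2/3 + 16·x/3 + 15 + O(x^6).
The coefficient of x^5 is 0.

Final answer: 0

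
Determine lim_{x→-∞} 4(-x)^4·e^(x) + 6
The product is a 0·∞ indeterminate form at x → -∞.
Rewrite the product as 4(-x)^4 / e^(-x) (an ∞/∞ form) and apply L'Hôpital, or use the standard hierarchy e^(|x|) ≫ |(-x)^4| as x → -∞.
The indeterminate product → 0, so the limit = 6.

Final answer: 6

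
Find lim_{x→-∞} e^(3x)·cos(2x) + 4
Evaluate the dominant behaviour as x → -∞; each term tends to a finite value or vanishes.
Limit = 4.

Final answer: 4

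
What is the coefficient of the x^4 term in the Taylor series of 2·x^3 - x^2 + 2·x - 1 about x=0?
Expand to order 4: 2·x^3 - x^2 + 2·x - 1 = 2·x^3 - x^2 + 2·x - 1 + O(x^5).
The coefficient of x^4 is 0.

Final answer: 0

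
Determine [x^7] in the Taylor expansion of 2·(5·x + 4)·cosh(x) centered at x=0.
Expand to order 7: 2·(5·x + 4)·cosh(x) = x^7/72 + x^6/90 + 5·x^5/12 + x^4/3 + 5·x^3 + 4·x^2 + 10·x + 8 + O(x^8).
The coefficient of x^7 is 1/72.

Final answer: 1/72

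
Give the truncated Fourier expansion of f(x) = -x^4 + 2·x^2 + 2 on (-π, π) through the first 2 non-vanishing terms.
(-56 + 8·π^2)·cos(x) - π^4/5 + 2 + 2·π^2/3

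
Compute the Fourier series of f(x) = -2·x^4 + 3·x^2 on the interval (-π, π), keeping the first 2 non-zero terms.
(-108 + 16·π^2)·cos(x) - 2·π^4/5 + π^2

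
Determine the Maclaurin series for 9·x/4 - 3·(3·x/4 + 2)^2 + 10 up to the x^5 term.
-27·x^2/16 - 27·x/4 - 2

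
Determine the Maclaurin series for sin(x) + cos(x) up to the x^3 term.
-x^3/6 - x^2/2 + x + 1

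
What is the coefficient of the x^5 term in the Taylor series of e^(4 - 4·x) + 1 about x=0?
Expand to order 5: e^(4 - 4·x) + 1 = -128·x^5·e^(4)/15 + 32·x^4·e^(4)/3 - 32·x^3·e^(4)/3 + 8·x^2·e^(4) - 4·x·e^(4) + 1 + e^(4) + O(x^6).
The coefficient of x^5 is -128·e^(4)/15.

Final answer: -128·e^(4)/15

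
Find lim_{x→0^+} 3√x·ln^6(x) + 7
The product is a 0·∞ indeterminate form at x → 0⁺.
Rewrite the product as 3·ln^6(x) / x^(-1/2) and apply L'Hôpital, or use the standard hierarchy x^(-1/2) ≫ |ln x|^6 as x → 0⁺.
The indeterminate product → 0, so the limit = 7.

Final answer: 7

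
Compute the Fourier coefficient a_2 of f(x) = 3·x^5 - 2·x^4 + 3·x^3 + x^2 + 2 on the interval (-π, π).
a_2 = (1/π) ∫_{-π}^{π} f(x)·cos(2x) dx.
Evaluate the integral (use parity and integration by parts as needed): a_2 = 7 - 4·π^2.

Final answer: 7 - 4·π^2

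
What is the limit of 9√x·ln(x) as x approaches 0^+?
This is a 0·∞ indeterminate form at x → 0⁺.
Rewrite the product as 9·ln(x) / x^(-1/2) and apply L'Hôpital, or use the standard hierarchy x^(-1/2) ≫ |ln x| as x → 0⁺.
The indeterminate product → 0, so the limit = 0.

Final answer: 0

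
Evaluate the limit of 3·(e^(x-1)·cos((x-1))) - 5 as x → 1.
Direct substitution at x = 1 gives -2.

Final answer: -2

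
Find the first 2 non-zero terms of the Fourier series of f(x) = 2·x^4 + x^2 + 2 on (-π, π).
(92 - 16·π^2)·cos(x) + 2 + π^2/3 + 2·π^4/5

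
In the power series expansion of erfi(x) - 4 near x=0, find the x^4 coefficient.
Expand to order 4: erfi(x) - 4 = 2·x^3/(3·√(π)) + 2·x/√(π) - 4 + O(x^5).
The coefficient of x^4 is 0.

Final answer: 0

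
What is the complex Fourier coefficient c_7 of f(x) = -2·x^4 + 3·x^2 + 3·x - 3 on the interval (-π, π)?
Compute the real Fourier coefficients first: a_7 = -684/2401 + 16·π^2/49, b_7 = 6/7.
Then c_7 = (a_7 − i·b_7)/2 = -342/2401 + 8·π^2/49 - 3·i/7.

Final answer: -342/2401 + 8·π^2/49 - 3·i/7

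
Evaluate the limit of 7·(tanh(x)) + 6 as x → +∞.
Evaluate the dominant behaviour as x → +∞; each term tends to a finite value or vanishes.
Limit = 13.

Final answer: 13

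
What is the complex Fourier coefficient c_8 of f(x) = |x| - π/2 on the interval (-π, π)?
Compute the real Fourier coefficients first: a_8 = 0, b_8 = 0.
Then c_8 = (a_8 − i·b_8)/2 = 0.

Final answer: 0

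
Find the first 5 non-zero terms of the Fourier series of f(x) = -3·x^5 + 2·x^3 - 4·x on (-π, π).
(-752 - 6·π^4 + 124·π^2)·sin(x) + (-17·π^2 + 59/2 + 3·π^4)·sin(2·x) + (-2·π^4 - 176/27 + 52·π^2/9)·sin(3·x) + (-23·π^2/8 + 197/64 + 3·π^4/2)·sin(4·x) + (-6·π^4/5 - 1264/625 + 44·π^2/25)·sin(5·x)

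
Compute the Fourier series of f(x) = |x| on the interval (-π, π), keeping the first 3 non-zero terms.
-4·cos(x)/π - 4·cos(3·x)/(9·π) + π/2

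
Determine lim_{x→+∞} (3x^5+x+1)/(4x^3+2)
This is an ∞/∞ indeterminate form as x → +∞.
Divide numerator and denominator by x^5 and let the lower-order terms vanish; the numerator's degree 5 exceeds the denominator's degree 3, so the quotient diverges.
Limit = ∞.

Final answer: ∞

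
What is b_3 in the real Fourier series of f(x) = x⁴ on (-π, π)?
b_3 = (1/π) ∫_{-π}^{π} f(x)·sin(3x) dx.
Evaluate the integral (use parity and integration by parts as needed): b_3 = 0.

Final answer: 0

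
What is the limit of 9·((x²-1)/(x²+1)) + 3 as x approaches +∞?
Evaluate the dominant behaviour as x → +∞; each term tends to a finite value or vanishes.
Limit = 12.

Final answer: 12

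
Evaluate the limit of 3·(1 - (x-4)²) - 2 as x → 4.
Direct substitution at x = 4 gives 1.

Final answer: 1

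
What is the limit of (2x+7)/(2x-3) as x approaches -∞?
Evaluate the dominant behaviour as x → -∞; each term tends to a finite value or vanishes.
Limit = 1.

Final answer: 1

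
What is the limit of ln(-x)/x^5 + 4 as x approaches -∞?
The quotient is an ∞/∞ indeterminate form as x → -∞.
Compare growth rates of the dominant terms (exponentials ≫ polynomials ≫ logarithms), or apply L'Hôpital's rule; the quotient → 0.
Adding the constant: 0 + 4 = 4. Limit = 4.

Final answer: 4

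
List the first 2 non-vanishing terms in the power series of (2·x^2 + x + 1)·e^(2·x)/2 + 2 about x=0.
3·x/2 + 5/2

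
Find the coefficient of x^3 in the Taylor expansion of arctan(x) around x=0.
Expand to order 3: arctan(x) = -x^3/3 + x + O(x^4).
The coefficient of x^3 is -1/3.

Final answer: -1/3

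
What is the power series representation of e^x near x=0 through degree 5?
x^5/120 + x^4/24 + x^3/6 + x^2/2 + x + 1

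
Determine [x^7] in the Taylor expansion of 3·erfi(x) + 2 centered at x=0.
Expand to order 7: 3·erfi(x) + 2 = x^7/(7·√(π)) + 3·x^5/(5·√(π)) + 2·x^3/√(π) + 6·x/√(π) + 2 + O(x^8).
The coefficient of x^7 is 1/(7·√(π)).

Final answer: 1/(7·√(π))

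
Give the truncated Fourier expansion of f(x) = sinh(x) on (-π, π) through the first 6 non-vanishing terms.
sin(x)·sinh(π)/π - 4·sin(2·x)·sinh(π)/(5·π) + 3·sin(3·x)·sinh(π)/(5·π) - 8·sin(4·x)·sinh(π)/(17·π) + 5·sin(5·x)·sinh(π)/(13·π) - 12·sin(6·x)·sinh(π)/(37·π)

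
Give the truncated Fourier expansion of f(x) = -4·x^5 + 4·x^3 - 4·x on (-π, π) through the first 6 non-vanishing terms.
(-1016 - 8·π^4 + 168·π^2)·sin(x) + (-24·π^2 + 40 + 4·π^4)·sin(2·x) + (-8·π^4/3 - 680/81 + 232·π^2/27)·sin(3·x) + (-9·π^2/2 + 59/16 + 2·π^4)·sin(4·x) + (-8·π^4/5 - 1432/625 + 72·π^2/25)·sin(5·x) + (-56·π^2/27 + 136/81 + 4·π^4/3)·sin(6·x)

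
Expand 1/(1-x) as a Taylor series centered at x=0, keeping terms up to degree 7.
x^7 + x^6 + x^5 + x^4 + x^3 + x^2 + x + 1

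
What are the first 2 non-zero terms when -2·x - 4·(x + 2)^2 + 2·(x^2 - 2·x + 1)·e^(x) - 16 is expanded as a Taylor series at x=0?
-20·x - 30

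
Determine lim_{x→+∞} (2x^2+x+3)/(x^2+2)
This is an ∞/∞ indeterminate form as x → +∞.
Divide numerator and denominator by x^2 and let the lower-order terms vanish; the leading terms give 2/1 = 2.
Limit = 2.

Final answer: 2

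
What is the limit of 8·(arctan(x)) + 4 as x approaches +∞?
Evaluate the dominant behaviour as x → +∞; each term tends to a finite value or vanishes.
Limit = 4 + 4·π.

Final answer: 4 + 4·π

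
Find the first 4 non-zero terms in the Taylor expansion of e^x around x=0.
x^3/6 + x^2/2 + x + 1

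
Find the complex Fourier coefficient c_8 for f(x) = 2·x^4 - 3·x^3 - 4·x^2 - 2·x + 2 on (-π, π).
Compute the real Fourier coefficients first: a_8 = -35/128 + π^2/4, b_8 = 55/128 + 3·π^2/4.
Then c_8 = (a_8 − i·b_8)/2 = -35/256 + π^2/8 - 3·i·π^2/8 - 55·i/256.

Final answer: -35/256 + π^2/8 - 3·i·π^2/8 - 55·i/256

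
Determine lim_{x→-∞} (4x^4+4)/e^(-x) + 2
The quotient is an ∞/∞ indeterminate form as x → -∞.
Compare growth rates of the dominant terms (exponentials ≫ polynomials ≫ logarithms), or apply L'Hôpital's rule; the quotient → 0.
Adding the constant: 0 + 2 = 2. Limit = 2.

Final answer: 2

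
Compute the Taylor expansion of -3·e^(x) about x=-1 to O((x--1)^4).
-3·e^(-1) - 3·e^(-1)·(x + 1) - 3·e^(-1)·(x + 1)^2/2 - e^(-1)·(x + 1)^3/2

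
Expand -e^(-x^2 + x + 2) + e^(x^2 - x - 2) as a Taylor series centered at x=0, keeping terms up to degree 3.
x^3·(-7·e^(-2)/6 + 5·e^(2)/6) + x^2·(3·e^(-2)/2 + e^(2)/2) + x·(-e^(2) - e^(-2)) - e^(2) + e^(-2)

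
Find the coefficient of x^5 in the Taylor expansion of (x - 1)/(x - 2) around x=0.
Expand to order 5: (x - 1)/(x - 2) = -x^5/64 - x^4/32 - x^3/16 - x^2/8 - x/4 + 1/2 + O(x^6).
The coefficient of x^5 is -1/64.

Final answer: -1/64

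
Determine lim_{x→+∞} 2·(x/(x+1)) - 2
Evaluate the dominant behaviour as x → +∞; each term tends to a finite value or vanishes.
Limit = 0.

Final answer: 0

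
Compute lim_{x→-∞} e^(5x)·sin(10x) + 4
Evaluate the dominant behaviour as x → -∞; each term tends to a finite value or vanishes.
Limit = 4.

Final answer: 4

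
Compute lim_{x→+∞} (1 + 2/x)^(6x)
As x → +∞: write (1 + 2/x)^(6x) = ((1 + 2/x)^x)^6 → (e^2)^6 = e^12.
Limit = e^(12).

Final answer: e^(12)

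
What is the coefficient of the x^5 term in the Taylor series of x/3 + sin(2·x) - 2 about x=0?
Expand to order 5: x/3 + sin(2·x) - 2 = 4·x^5/15 - 4·x^3/3 + 7·x/3 - 2 + O(x^6).
The coefficient of x^5 is 4/15.

Final answer: 4/15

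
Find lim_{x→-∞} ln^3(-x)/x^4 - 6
The quotient is an ∞/∞ indeterminate form as x → -∞.
Compare growth rates of the dominant terms (exponentials ≫ polynomials ≫ logarithms), or apply L'Hôpital's rule; the quotient → 0.
Adding the constant: 0 - 6 = -6. Limit = -6.

Final answer: -6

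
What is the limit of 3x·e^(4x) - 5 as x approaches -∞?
The product is a 0·∞ indeterminate form at x → -∞.
Rewrite the product as 3x / e^(-4x) (an ∞/∞ form) and apply L'Hôpital, or use the standard hierarchy e^(4|x|) ≫ |x| as x → -∞.
The indeterminate product → 0, so the limit = -5.

Final answer: -5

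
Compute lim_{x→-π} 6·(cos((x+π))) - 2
Direct substitution at x = -π gives 4.

Final answer: 4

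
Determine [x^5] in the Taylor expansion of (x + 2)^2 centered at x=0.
Expand to order 5: (x + 2)^2 = x^2 + 4·x + 4 + O(x^6).
The coefficient of x^5 is 0.

Final answer: 0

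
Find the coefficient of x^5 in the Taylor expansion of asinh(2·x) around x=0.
Expand to order 5: asinh(2·x) = 12·x^5/5 - 4·x^3/3 + 2·x + O(x^6).
The coefficient of x^5 is 12/5.

Final answer: 12/5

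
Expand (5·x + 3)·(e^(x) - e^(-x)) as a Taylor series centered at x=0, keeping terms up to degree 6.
x^6/12 + x^5/20 + 5·x^4/3 + x^3 + 10·x^2 + 6·x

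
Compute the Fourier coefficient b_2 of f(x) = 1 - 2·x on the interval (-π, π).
b_2 = (1/π) ∫_{-π}^{π} f(x)·sin(2x) dx.
Evaluate the integral (use parity and integration by parts as needed): b_2 = 2.

Final answer: 2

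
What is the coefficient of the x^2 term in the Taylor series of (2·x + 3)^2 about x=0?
Expand to order 2: (2·x + 3)^2 = 4·x^2 + 12·x + 9 + O(x^3).
The coefficient of x^2 is 4.

Final answer: 4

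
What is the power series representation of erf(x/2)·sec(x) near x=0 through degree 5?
83·x^5/(480·√(π)) + 5·x^3/(12·√(π)) + x/√(π)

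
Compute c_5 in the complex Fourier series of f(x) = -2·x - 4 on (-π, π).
Compute the real Fourier coefficients first: a_5 = 0, b_5 = -4/5.
Then c_5 = (a_5 − i·b_5)/2 = 2·i/5.

Final answer: 2·i/5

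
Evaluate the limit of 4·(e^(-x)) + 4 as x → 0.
Direct substitution at x = 0 gives 8.

Final answer: 8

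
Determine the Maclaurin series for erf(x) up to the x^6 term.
x^5/(5·√(π)) - 2·x^3/(3·√(π)) + 2·x/√(π)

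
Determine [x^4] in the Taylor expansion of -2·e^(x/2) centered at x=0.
Expand to order 4: -2·e^(x/2) = -x^4/192 - x^3/24 - x^2/4 - x - 2 + O(x^5).
The coefficient of x^4 is -1/192.

Final answer: -1/192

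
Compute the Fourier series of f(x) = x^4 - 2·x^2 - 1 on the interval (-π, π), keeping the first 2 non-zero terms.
(56 - 8·π^2)·cos(x) - 2·π^2/3 - 1 + π^4/5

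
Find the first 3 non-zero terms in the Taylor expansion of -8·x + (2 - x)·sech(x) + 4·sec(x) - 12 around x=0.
x^2 - 9·x - 6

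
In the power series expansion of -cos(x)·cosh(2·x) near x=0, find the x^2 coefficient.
Expand to order 2: -cos(x)·cosh(2·x) = -3·x^2/2 - 1 + O(x^3).
The coefficient of x^2 is -3/2.

Final answer: -3/2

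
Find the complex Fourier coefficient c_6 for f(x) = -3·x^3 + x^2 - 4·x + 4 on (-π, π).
Compute the real Fourier coefficients first: a_6 = 1/9, b_6 = 7/6 + π^2.
Then c_6 = (a_6 − i·b_6)/2 = 1/18 - i·π^2/2 - 7·i/12.

Final answer: 1/18 - i·π^2/2 - 7·i/12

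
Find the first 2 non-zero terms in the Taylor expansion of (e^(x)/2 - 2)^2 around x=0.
9/4 - 3·x/2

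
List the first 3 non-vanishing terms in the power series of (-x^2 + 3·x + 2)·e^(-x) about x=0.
-3·x^2 + x + 2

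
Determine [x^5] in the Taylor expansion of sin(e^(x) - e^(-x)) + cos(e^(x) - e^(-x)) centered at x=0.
Expand to order 5: sin(e^(x) - e^(-x)) + cos(e^(x) - e^(-x)) = -23·x^5/60 - x^3 - 2·x^2 + 2·x + 1 + O(x^6).
The coefficient of x^5 is -23/60.

Final answer: -23/60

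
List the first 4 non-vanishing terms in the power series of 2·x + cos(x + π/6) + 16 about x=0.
x^3/12 - √(3)·x^2/4 + 3·x/2 + √(3)/2 + 16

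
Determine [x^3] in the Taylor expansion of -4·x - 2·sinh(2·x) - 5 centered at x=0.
Expand to order 3: -4·x - 2·sinh(2·x) - 5 = -8·x^3/3 - 8·x - 5 + O(x^4).
The coefficient of x^3 is -8/3.

Final answer: -8/3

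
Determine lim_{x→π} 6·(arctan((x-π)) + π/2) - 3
Direct substitution at x = π gives -3 + 3·π.

Final answer: -3 + 3·π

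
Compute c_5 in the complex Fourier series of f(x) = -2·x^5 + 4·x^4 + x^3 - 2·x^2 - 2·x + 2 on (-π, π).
Compute the real Fourier coefficients first: a_5 = 392/625 - 32·π^2/25, b_5 = -4·π^4/5 - 656/625 + 26·π^2/25.
Then c_5 = (a_5 − i·b_5)/2 = -16·π^2/25 + 196/625 - 13·i·π^2/25 + 328·i/625 + 2·i·π^4/5.

Final answer: -16·π^2/25 + 196/625 - 13·i·π^2/25 + 328·i/625 + 2·i·π^4/5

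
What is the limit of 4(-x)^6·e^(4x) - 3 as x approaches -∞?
The product is a 0·∞ indeterminate form at x → -∞.
Rewrite the product as 4(-x)^6 / e^(-4x) (an ∞/∞ form) and apply L'Hôpital, or use the standard hierarchy e^(4|x|) ≫ |(-x)^6| as x → -∞.
The indeterminate product → 0, so the limit = -3.

Final answer: -3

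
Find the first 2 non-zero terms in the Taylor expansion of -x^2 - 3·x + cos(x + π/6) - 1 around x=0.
-7·x/2 - 1 + √(3)/2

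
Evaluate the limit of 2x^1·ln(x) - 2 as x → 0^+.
The product is a 0·∞ indeterminate form at x → 0⁺.
Rewrite the product as 2·ln(x) / x^(-1) and apply L'Hôpital, or use the standard hierarchy x^(-1) ≫ |ln x| as x → 0⁺.
The indeterminate product → 0, so the limit = -2.

Final answer: -2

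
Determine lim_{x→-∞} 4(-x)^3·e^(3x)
This is a 0·∞ indeterminate form at x → -∞.
Rewrite the product as 4(-x)^3 / e^(-3x) (an ∞/∞ form) and apply L'Hôpital, or use the standard hierarchy e^(3|x|) ≫ |(-x)^3| as x → -∞.
The indeterminate product → 0, so the limit = 0.

Final answer: 0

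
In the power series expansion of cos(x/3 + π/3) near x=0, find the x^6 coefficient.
Expand to order 6: cos(x/3 + π/3) = -x^6/1049760 - √(3)·x^5/58320 + x^4/3888 + √(3)·x^3/324 - x^2/36 - √(3)·x/6 + 1/2 + O(x^7).
The coefficient of x^6 is -1/1049760.

Final answer: -1/1049760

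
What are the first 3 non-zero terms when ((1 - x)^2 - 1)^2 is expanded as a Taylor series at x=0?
x^4 - 4·x^3 + 4·x^2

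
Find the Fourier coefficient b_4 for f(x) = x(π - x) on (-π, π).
b_4 = (1/π) ∫_{-π}^{π} f(x)·sin(4x) dx.
Evaluate the integral (use parity and integration by parts as needed): b_4 = -π/2.

Final answer: -π/2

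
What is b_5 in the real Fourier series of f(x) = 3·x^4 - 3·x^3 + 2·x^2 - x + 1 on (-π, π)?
b_5 = (1/π) ∫_{-π}^{π} f(x)·sin(5x) dx.
Evaluate the integral (use parity and integration by parts as needed): b_5 = -6·π^2/5 - 14/125.

Final answer: -6·π^2/5 - 14/125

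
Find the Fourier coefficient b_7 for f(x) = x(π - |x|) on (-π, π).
b_7 = (1/π) ∫_{-π}^{π} f(x)·sin(7x) dx.
Evaluate the integral (use parity and integration by parts as needed): b_7 = 8/(343·π).

Final answer: 8/(343·π)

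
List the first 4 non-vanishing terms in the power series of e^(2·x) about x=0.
4·x^3/3 + 2·x^2 + 2·x + 1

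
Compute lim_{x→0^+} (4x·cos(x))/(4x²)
Both numerator and denominator → 0 as x → 0^+; this is a 0/0 indeterminate form.
Expand each to leading order near x = 0: numerator ~ 4·x, denominator ~ 4·x^2.
The limit of the ratio is ∞.

Final answer: ∞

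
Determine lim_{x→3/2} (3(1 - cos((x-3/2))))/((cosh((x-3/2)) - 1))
Both numerator and denominator → 0 as x → 3/2; this is a 0/0 indeterminate form.
Expand each to leading order near x = 3/2: numerator ~ 3·(x - 3/2)^2/2, denominator ~ (x - 3/2)^2/2.
The limit of the ratio is 3.

Final answer: 3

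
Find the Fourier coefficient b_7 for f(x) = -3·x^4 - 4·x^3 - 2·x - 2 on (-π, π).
b_7 = (1/π) ∫_{-π}^{π} f(x)·sin(7x) dx.
Evaluate the integral (use parity and integration by parts as needed): b_7 = -8·π^2/7 - 148/343.

Final answer: -8·π^2/7 - 148/343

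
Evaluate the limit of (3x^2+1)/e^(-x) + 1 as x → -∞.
The quotient is an ∞/∞ indeterminate form as x → -∞.
Compare growth rates of the dominant terms (exponentials ≫ polynomials ≫ logarithms), or apply L'Hôpital's rule; the quotient → 0.
Adding the constant: 0 + 1 = 1. Limit = 1.

Final answer: 1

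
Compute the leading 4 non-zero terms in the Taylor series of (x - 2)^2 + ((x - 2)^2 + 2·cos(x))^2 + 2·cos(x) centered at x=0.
13·x^4/12 + 16·x^2 - 52·x + 42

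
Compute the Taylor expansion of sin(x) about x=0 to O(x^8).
-x^7/5040 + x^5/120 - x^3/6 + x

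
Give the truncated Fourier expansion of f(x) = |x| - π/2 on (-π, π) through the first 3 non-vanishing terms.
-4·cos(x)/π - 4·cos(3·x)/(9·π) - 4·cos(5·x)/(25·π)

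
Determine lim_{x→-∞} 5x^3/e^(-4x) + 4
The quotient is an ∞/∞ indeterminate form as x → -∞.
Compare growth rates of the dominant terms (exponentials ≫ polynomials ≫ logarithms), or apply L'Hôpital's rule; the quotient → 0.
Adding the constant: 0 + 4 = 4. Limit = 4.

Final answer: 4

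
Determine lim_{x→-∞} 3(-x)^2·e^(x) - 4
The product is a 0·∞ indeterminate form at x → -∞.
Rewrite the product as 3(-x)^2 / e^(-x) (an ∞/∞ form) and apply L'Hôpital, or use the standard hierarchy e^(|x|) ≫ |(-x)^2| as x → -∞.
The indeterminate product → 0, so the limit = -4.

Final answer: -4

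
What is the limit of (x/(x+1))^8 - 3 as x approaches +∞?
As x → +∞: x/(x+1) = 1/(1 + 1/x) → 1, and the 8th power of a limit-1 base also → 1; with the additive constant, 1 - 3 = -2.
Limit = -2.

Final answer: -2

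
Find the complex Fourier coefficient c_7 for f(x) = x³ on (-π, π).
Compute the real Fourier coefficients first: a_7 = 0, b_7 = -12/343 + 2·π^2/7.
Then c_7 = (a_7 − i·b_7)/2 = -i·π^2/7 + 6·i/343.

Final answer: -i·π^2/7 + 6·i/343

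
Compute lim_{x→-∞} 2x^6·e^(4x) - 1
The product is a 0·∞ indeterminate form at x → -∞.
Rewrite the product as 2x^6 / e^(-4x) (an ∞/∞ form) and apply L'Hôpital, or use the standard hierarchy e^(4|x|) ≫ |x^6| as x → -∞.
The indeterminate product → 0, so the limit = -1.

Final answer: -1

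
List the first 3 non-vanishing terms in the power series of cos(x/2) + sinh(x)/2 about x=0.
-x^2/8 + x/2 + 1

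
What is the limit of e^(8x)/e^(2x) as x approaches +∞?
This is an ∞/∞ indeterminate form as x → +∞.
Rewrite e^(8x)/e^(2x) = e^((8−2)x) = e^(6x); the exponent coefficient is 6 > 0 so e^(6x) → ∞.
Limit = ∞.

Final answer: ∞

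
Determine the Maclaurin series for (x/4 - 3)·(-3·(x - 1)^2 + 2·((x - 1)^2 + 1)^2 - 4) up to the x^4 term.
-8·x^4 + 109·x^3/4 - 83·x^2/2 + 121·x/4 - 3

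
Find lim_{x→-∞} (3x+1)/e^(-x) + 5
The quotient is an ∞/∞ indeterminate form as x → -∞.
Compare growth rates of the dominant terms (exponentials ≫ polynomials ≫ logarithms), or apply L'Hôpital's rule; the quotient → 0.
Adding the constant: 0 + 5 = 5. Limit = 5.

Final answer: 5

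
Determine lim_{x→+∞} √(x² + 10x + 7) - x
As x → +∞: multiply by the conjugate to get (10x+7)/(√(x²+10x+7)+x); the denominator ~ 2x, so the limit is 10/2 = 5.
Limit = 5.

Final answer: 5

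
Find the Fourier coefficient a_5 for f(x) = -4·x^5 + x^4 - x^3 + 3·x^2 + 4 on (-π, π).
a_5 = (1/π) ∫_{-π}^{π} f(x)·cos(5x) dx.
Evaluate the integral (use parity and integration by parts as needed): a_5 = -8·π^2/25 - 252/625.

Final answer: -8·π^2/25 - 252/625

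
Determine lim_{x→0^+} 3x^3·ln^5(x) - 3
The product is a 0·∞ indeterminate form at x → 0⁺.
Rewrite the product as 3·ln^5(x) / x^(-3) and apply L'Hôpital, or use the standard hierarchy x^(-3) ≫ |ln x|^5 as x → 0⁺.
The indeterminate product → 0, so the limit = -3.

Final answer: -3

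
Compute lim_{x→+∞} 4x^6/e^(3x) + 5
The quotient is an ∞/∞ indeterminate form as x → +∞.
The exponential denominator e^(3x) dominates the polynomial numerator (e^x ≫ x^6 as x → ∞), so the quotient → 0.
Adding the constant: 0 + 5 = 5. Limit = 5.

Final answer: 5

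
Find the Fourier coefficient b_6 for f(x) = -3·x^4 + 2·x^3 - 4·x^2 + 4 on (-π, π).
b_6 = (1/π) ∫_{-π}^{π} f(x)·sin(6x) dx.
Evaluate the integral (use parity and integration by parts as needed): b_6 = 1/9 - 2·π^2/3.

Final answer: 1/9 - 2·π^2/3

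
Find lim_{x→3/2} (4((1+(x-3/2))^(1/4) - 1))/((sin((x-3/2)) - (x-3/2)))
Both numerator and denominator → 0 as x → 3/2; this is a 0/0 indeterminate form.
Expand each to leading order near x = 3/2: numerator ~ (x - 3/2), denominator ~ -(x - 3/2)^3/6.
The limit of the ratio is -∞.

Final answer: -∞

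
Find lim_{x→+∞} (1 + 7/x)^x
As x → +∞: this is the defining limit (1 + 7/x)^x → e^7.
Limit = e^(7).

Final answer: e^(7)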